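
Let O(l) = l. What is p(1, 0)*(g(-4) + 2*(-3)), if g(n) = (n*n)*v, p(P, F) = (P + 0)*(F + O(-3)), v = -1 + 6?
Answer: -222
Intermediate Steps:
v = 5
p(P, F) = P*(-3 + F) (p(P, F) = (P + 0)*(F - 3) = P*(-3 + F))
g(n) = 5*n² (g(n) = (n*n)*5 = n²*5 = 5*n²)
p(1, 0)*(g(-4) + 2*(-3)) = (1*(-3 + 0))*(5*(-4)² + 2*(-3)) = (1*(-3))*(5*16 - 6) = -3*(80 - 6) = -3*74 = -222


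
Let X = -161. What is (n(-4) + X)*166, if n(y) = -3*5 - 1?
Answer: -29382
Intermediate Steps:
n(y) = -16 (n(y) = -15 - 1 = -16)
(n(-4) + X)*166 = (-16 - 161)*166 = -177*166 = -29382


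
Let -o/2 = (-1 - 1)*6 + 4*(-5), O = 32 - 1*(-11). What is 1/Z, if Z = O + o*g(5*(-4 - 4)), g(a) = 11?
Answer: 1/747 ≈ 0.0013387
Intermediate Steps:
O = 43 (O = 32 + 11 = 43)
o = 64 (o = -2*((-1 - 1)*6 + 4*(-5)) = -2*(-2*6 - 20) = -2*(-12 - 20) = -2*(-32) = 64)
Z = 747 (Z = 43 + 64*11 = 43 + 704 = 747)
1/Z = 1/747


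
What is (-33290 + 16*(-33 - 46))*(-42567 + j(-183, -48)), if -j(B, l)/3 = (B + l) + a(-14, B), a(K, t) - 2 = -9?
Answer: 1446188562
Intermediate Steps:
a(K, t) = -7 (a(K, t) = 2 - 9 = -7)
j(B, l) = 21 - 3*B - 3*l (j(B, l) = -3*((B + l) - 7) = -3*(-7 + B + l) = 21 - 3*B - 3*l)
(-33290 + 16*(-33 - 46))*(-42567 + j(-183, -48)) = (-33290 + 16*(-33 - 46))*(-42567 + (21 - 3*(-183) - 3*(-48))) = (-33290 + 16*(-79))*(-42567 + (21 + 549 + 144)) = (-33290 - 1264)*(-42567 + 714) = -34554*(-41853) = 1446188562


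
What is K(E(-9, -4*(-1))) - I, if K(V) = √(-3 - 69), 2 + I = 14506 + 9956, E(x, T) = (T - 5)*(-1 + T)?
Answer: -24460 + 6*I*√2 ≈ -24460.0 + 8.4853*I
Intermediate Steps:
E(x, T) = (-1 + T)*(-5 + T) (E(x, T) = (-5 + T)*(-1 + T) = (-1 + T)*(-5 + T))
I = 24460 (I = -2 + (14506 + 9956) = -2 + 24462 = 24460)
K(V) = 6*I*√2 (K(V) = √(-72) = 6*I*√2)
K(E(-9, -4*(-1))) - I = 6*I*√2 - 1*24460 = 6*I*√2 - 24460 = -24460 + 6*I*√2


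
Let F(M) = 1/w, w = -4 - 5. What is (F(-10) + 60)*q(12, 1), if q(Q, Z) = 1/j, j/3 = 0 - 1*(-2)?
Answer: 539/54 ≈ 9.9815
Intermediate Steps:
j = 6 (j = 3*(0 - 1*(-2)) = 3*(0 + 2) = 3*2 = 6)
q(Q, Z) = ⅙ (q(Q, Z) = 1/6 = ⅙)
w = -9
F(M) = -⅑ (F(M) = 1/(-9) = -⅑)
(F(-10) + 60)*q(12, 1) = (-⅑ + 60)*(⅙) = (539/9)*(⅙) = 539/54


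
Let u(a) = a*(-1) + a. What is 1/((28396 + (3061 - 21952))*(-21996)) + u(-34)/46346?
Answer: -1/209071980 ≈ -4.7830e-9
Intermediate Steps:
u(a) = 0 (u(a) = -a + a = 0)
1/((28396 + (3061 - 21952))*(-21996)) + u(-34)/46346 = 1/((28396 + (3061 - 21952))*(-21996)) + 0/46346 = -1/21996/(28396 - 18891) + 0*(1/46346) = -1/21996/9505 + 0 = (1/9505)*(-1/21996) + 0 = -1/209071980 + 0 = -1/209071980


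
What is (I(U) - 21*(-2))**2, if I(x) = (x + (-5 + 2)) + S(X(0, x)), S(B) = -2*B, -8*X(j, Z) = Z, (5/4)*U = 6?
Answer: 2025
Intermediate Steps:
U = 24/5 (U = (4/5)*6 = 24/5 ≈ 4.8000)
X(j, Z) = -Z/8
I(x) = -3 + 5*x/4 (I(x) = (x + (-5 + 2)) - (-1)*x/4 = (x - 3) + x/4 = (-3 + x) + x/4 = -3 + 5*x/4)
(I(U) - 21*(-2))**2 = ((-3 + (5/4)*(24/5)) - 21*(-2))**2 = ((-3 + 6) + 42)**2 = (3 + 42)**2 = 45**2 = 2025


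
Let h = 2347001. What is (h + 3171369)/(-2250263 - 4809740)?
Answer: -5518370/7060003 ≈ -0.78164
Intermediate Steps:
(h + 3171369)/(-2250263 - 4809740) = (2347001 + 3171369)/(-2250263 - 4809740) = 5518370/(-7060003) = 5518370*(-1/7060003) = -5518370/7060003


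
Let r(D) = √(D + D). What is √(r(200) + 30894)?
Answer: √30914 ≈ 175.82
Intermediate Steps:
r(D) = √2*√D (r(D) = √(2*D) = √2*√D)
√(r(200) + 30894) = √(√2*√200 + 30894) = √(√2*(10*√2) + 30894) = √(20 + 30894) = √30914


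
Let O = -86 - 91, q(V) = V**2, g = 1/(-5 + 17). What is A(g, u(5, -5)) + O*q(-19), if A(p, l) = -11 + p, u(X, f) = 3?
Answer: -766895/12 ≈ -63908.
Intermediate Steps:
g = 1/12 ≈ 0.083333
O = -177
A(g, u(5, -5)) + O*q(-19) = (-11 + 1/12) - 177*(-19)**2 = -131/12 - 177*361 = -131/12 - 63897 = -766895/12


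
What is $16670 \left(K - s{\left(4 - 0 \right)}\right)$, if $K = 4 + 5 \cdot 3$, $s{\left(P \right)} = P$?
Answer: $250050$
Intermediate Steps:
$K = 19$ ($K = 4 + 15 = 19$)
$16670 \left(K - s{\left(4 - 0 \right)}\right) = 16670 \left(19 - \left(4 - 0\right)\right) = 16670 \left(19 - \left(4 + 0\right)\right) = 16670 \left(19 - 4\right) = 16670 \cdot 15 = 250050$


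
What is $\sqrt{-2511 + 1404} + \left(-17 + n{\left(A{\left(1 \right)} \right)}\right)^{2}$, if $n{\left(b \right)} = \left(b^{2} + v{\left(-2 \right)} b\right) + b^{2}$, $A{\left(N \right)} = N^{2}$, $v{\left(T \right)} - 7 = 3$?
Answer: $25 + 3 i \sqrt{123} \approx 25.0 + 33.272 i$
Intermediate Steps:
$v{\left(T \right)} = 10$ ($v{\left(T \right)} = 7 + 3 = 10$)
$n{\left(b \right)} = 2 b^{2} + 10 b$ ($n{\left(b \right)} = \left(b^{2} + 10 b\right) + b^{2} = 2 b^{2} + 10 b$)
$\sqrt{-2511 + 1404} + \left(-17 + n{\left(A{\left(1 \right)} \right)}\right)^{2} = \sqrt{-2511 + 1404} + \left(-17 + 2 \cdot 1^{2} \left(5 + 1^{2}\right)\right)^{2} = \sqrt{-1107} + \left(-17 + 2 \cdot 1 \left(5 + 1\right)\right)^{2} = 3 i \sqrt{123} + \left(-17 + 2 \cdot 1 \cdot 6\right)^{2} = 3 i \sqrt{123} + \left(-17 + 12\right)^{2} = 3 i \sqrt{123} + \left(-5\right)^{2} = 3 i \sqrt{123} + 25 = 25 + 3 i \sqrt{123}$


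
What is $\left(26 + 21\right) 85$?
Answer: $3995$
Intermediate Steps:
$\left(26 + 21\right) 85 = 47 \cdot 85 = 3995$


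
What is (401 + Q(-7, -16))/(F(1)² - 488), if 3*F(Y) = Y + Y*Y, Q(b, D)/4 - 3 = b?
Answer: -3465/4388 ≈ -0.78965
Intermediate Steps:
Q(b, D) = 12 + 4*b
F(Y) = Y/3 + Y²/3 (F(Y) = (Y + Y*Y)/3 = (Y + Y²)/3 = Y/3 + Y²/3)
(401 + Q(-7, -16))/(F(1)² - 488) = (401 + (12 + 4*(-7)))/(((⅓)*1*(1 + 1))² - 488) = (401 + (12 - 28))/(((⅓)*1*2)² - 488) = (401 - 16)/((⅔)² - 488) = 385/(4/9 - 488) = 385/(-4388/9) = 385*(-9/4388) = -3465/4388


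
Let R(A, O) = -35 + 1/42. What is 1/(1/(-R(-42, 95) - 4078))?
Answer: -169807/42 ≈ -4043.0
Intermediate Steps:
R(A, O) = -1469/42 (R(A, O) = -35 + 1/42 = -1469/42)
1/(1/(-R(-42, 95) - 4078)) = 1/(1/(-1*(-1469/42) - 4078)) = 1/(1/(1469/42 - 4078)) = 1/(1/(-169807/42)) = 1/(-42/169807) = -169807/42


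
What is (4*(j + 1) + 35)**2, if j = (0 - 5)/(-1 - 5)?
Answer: 16129/9 ≈ 1792.1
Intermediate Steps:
j = 5/6 (j = -5/(-6) = -5*(-1/6) = 5/6 ≈ 0.83333)
(4*(j + 1) + 35)**2 = (4*(5/6 + 1) + 35)**2 = (4*(11/6) + 35)**2 = (22/3 + 35)**2 = (127/3)**2 = 16129/9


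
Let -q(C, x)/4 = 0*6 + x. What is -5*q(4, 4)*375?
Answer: 30000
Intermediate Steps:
q(C, x) = -4*x (q(C, x) = -4*(0*6 + x) = -4*(0 + x) = -4*x)
-5*q(4, 4)*375 = -(-20)*4*375 = -5*(-16)*375 = 80*375 = 30000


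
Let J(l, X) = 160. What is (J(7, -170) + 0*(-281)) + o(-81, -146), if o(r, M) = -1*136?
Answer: 24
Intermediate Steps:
o(r, M) = -136
(J(7, -170) + 0*(-281)) + o(-81, -146) = (160 + 0*(-281)) - 136 = (160 + 0) - 136 = 160 - 136 = 24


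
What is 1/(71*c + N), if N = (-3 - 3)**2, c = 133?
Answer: 1/9479 ≈ 0.00010550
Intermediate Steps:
N = 36 (N = (-6)**2 = 36)
1/(71*c + N) = 1/(71*133 + 36) = 1/(9443 + 36) = 1/9479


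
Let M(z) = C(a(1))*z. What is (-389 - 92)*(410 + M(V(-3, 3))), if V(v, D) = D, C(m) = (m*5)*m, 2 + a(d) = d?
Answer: -204425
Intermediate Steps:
a(d) = -2 + d
C(m) = 5*m² (C(m) = (5*m)*m = 5*m²)
M(z) = 5*z (M(z) = (5*(-2 + 1)²)*z = (5*(-1)²)*z = (5*1)*z = 5*z)
(-389 - 92)*(410 + M(V(-3, 3))) = (-389 - 92)*(410 + 5*3) = -481*(410 + 15) = -481*425 = -204425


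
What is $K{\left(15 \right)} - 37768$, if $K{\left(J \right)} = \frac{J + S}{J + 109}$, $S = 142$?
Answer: $- \frac{4683075}{124} \approx -37767.0$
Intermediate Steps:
$K{\left(J \right)} = \frac{142 + J}{109 + J}$ ($K{\left(J \right)} = \frac{J + 142}{J + 109} = \frac{142 + J}{109 + J}$)
$K{\left(15 \right)} - 37768 = \frac{142 + 15}{109 + 15} - 37768 = \frac{1}{124} \cdot 157 - 37768 = \frac{157}{124} - 37768 = - \frac{4683075}{124}$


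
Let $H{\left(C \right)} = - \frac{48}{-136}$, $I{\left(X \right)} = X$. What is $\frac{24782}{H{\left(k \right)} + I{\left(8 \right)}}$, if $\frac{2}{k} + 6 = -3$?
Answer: $\frac{210647}{71} \approx 2966.9$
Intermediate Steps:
$k = - \frac{2}{9}$ ($k = \frac{2}{-6 - 3} = \frac{2}{-9} = 2 \left(- \frac{1}{9}\right) = - \frac{2}{9} \approx -0.22222$)
$H{\left(C \right)} = \frac{6}{17}$ ($H{\left(C \right)} = \left(-48\right) \left(- \frac{1}{136}\right) = \frac{6}{17}$)
$\frac{24782}{H{\left(k \right)} + I{\left(8 \right)}} = \frac{24782}{\frac{6}{17} + 8} = \frac{24782}{\frac{142}{17}} = 24782 \cdot \frac{17}{142} = \frac{210647}{71}$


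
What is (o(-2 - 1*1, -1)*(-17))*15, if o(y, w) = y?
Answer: 765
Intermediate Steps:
(o(-2 - 1*1, -1)*(-17))*15 = ((-2 - 1*1)*(-17))*15 = ((-2 - 1)*(-17))*15 = -3*(-17)*15 = 51*15 = 765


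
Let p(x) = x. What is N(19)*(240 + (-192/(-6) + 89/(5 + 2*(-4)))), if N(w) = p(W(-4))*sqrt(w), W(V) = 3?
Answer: 727*sqrt(19) ≈ 3168.9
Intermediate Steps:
N(w) = 3*sqrt(w)
N(19)*(240 + (-192/(-6) + 89/(5 + 2*(-4)))) = (3*sqrt(19))*(240 + (-192/(-6) + 89/(5 + 2*(-4)))) = (3*sqrt(19))*(240 + (-192*(-1/6) + 89/(5 - 8))) = (3*sqrt(19))*(240 + (32 + 89/(-3))) = (3*sqrt(19))*(240 + (32 + 89*(-1/3))) = (3*sqrt(19))*(240 + (32 - 89/3)) = (3*sqrt(19))*(240 + 7/3) = (3*sqrt(19))*(727/3) = 727*sqrt(19)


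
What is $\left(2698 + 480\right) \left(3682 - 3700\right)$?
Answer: $-57204$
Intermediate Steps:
$\left(2698 + 480\right) \left(3682 - 3700\right) = 3178 \left(-18\right) = -57204$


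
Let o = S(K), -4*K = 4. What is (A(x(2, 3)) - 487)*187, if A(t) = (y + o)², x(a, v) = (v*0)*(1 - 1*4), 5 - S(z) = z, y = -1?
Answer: -86394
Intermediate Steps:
K = -1 (K = -¼*4 = -1)
S(z) = 5 - z
o = 6 (o = 5 - 1*(-1) = 5 + 1 = 6)
x(a, v) = 0 (x(a, v) = 0*(1 - 4) = 0*(-3) = 0)
A(t) = 25 (A(t) = (-1 + 6)² = 5² = 25)
(A(x(2, 3)) - 487)*187 = (25 - 487)*187 = -462*187 = -86394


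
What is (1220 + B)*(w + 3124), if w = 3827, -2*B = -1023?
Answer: 24071313/2 ≈ 1.2036e+7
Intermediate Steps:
B = 1023/2 (B = -½*(-1023) = 1023/2 ≈ 511.50)
(1220 + B)*(w + 3124) = (1220 + 1023/2)*(3827 + 3124) = (3463/2)*6951 = 24071313/2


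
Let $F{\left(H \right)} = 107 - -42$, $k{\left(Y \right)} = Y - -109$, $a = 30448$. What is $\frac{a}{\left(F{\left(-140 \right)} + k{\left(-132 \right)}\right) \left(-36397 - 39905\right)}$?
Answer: $- \frac{7612}{2403513} \approx -0.003167$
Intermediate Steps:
$k{\left(Y \right)} = 109 + Y$ ($k{\left(Y \right)} = Y + 109 = 109 + Y$)
$F{\left(H \right)} = 149$ ($F{\left(H \right)} = 107 + 42 = 149$)
$\frac{a}{\left(F{\left(-140 \right)} + k{\left(-132 \right)}\right) \left(-36397 - 39905\right)} = \frac{30448}{\left(149 + \left(109 - 132\right)\right) \left(-36397 - 39905\right)} = \frac{30448}{\left(149 - 23\right) \left(-76302\right)} = \frac{30448}{126 \left(-76302\right)} = \frac{30448}{-9614052} = 30448 \left(- \frac{1}{9614052}\right) = - \frac{7612}{2403513}$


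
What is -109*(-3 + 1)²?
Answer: -436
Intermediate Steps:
-109*(-3 + 1)² = -109*(-2)² = -109*4 = -436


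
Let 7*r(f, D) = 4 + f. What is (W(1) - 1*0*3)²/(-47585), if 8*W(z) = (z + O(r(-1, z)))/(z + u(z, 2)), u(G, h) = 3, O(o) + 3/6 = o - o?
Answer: -1/194908160 ≈ -5.1306e-9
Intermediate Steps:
r(f, D) = 4/7 + f/7 (r(f, D) = (4 + f)/7 = 4/7 + f/7)
O(o) = -½ (O(o) = -½ + (o - o) = -½ + 0 = -½)
W(z) = (-½ + z)/(8*(3 + z)) (W(z) = ((z - ½)/(z + 3))/8 = ((-½ + z)/(3 + z))/8 = (-½ + z)/(8*(3 + z)))
(W(1) - 1*0*3)²/(-47585) = ((-1 + 2*1)/(16*(3 + 1)) - 1*0*3)²/(-47585) = ((1/16)*(-1 + 2)/4 + 0*3)²*(-1/47585) = ((1/16)*(¼)*1 + 0)²*(-1/47585) = (1/64 + 0)²*(-1/47585) = (1/64)²*(-1/47585) = (1/4096)*(-1/47585) = -1/194908160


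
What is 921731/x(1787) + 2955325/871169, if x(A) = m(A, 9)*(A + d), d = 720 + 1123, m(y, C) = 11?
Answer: 920989600789/34785778170 ≈ 26.476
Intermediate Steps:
d = 1843
x(A) = 20273 + 11*A (x(A) = 11*(A + 1843) = 11*(1843 + A) = 20273 + 11*A)
921731/x(1787) + 2955325/871169 = 921731/(20273 + 11*1787) + 2955325/871169 = 921731/(20273 + 19657) + 2955325*(1/871169) = 921731/39930 + 2955325/871169 = 920989600789/34785778170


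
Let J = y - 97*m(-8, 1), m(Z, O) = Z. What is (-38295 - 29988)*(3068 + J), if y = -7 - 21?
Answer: -260567928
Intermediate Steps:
y = -28
J = 748 (J = -28 - 97*(-8) = -28 + 776 = 748)
(-38295 - 29988)*(3068 + J) = (-38295 - 29988)*(3068 + 748) = -68283*3816 = -260567928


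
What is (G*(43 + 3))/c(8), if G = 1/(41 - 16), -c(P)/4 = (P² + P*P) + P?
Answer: -23/6800 ≈ -0.0033824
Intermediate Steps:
c(P) = -8*P² - 4*P (c(P) = -4*((P² + P*P) + P) = -4*((P² + P²) + P) = -4*(2*P² + P) = -4*(P + 2*P²) = -8*P² - 4*P)
G = 1/25 ≈ 0.040000
(G*(43 + 3))/c(8) = ((43 + 3)/25)/((-4*8*(1 + 2*8))) = ((1/25)*46)/((-4*8*(1 + 16))) = 46/(25*((-4*8*17))) = (46/25)/(-544) = (46/25)*(-1/544) = -23/6800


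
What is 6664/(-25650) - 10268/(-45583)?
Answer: -20195456/584601975 ≈ -0.034546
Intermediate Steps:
6664/(-25650) - 10268/(-45583) = 6664*(-1/25650) - 10268*(-1/45583) = -3332/12825 + 10268/45583 = -20195456/584601975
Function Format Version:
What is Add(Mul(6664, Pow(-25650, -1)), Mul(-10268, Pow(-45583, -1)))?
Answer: Rational(-20195456, 584601975) ≈ -0.034546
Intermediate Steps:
Add(Mul(6664, Pow(-25650, -1)), Mul(-10268, Pow(-45583, -1))) = Add(Mul(6664, Rational(-1, 25650)), Mul(-10268, Rational(-1, 45583))) = Add(Rational(-3332, 12825), Rational(10268, 45583)) = Rational(-20195456, 584601975)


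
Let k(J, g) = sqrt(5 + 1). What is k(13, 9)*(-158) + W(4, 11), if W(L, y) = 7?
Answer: 7 - 158*sqrt(6) ≈ -380.02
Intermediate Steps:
k(J, g) = sqrt(6)
k(13, 9)*(-158) + W(4, 11) = sqrt(6)*(-158) + 7 = -158*sqrt(6) + 7 = 7 - 158*sqrt(6)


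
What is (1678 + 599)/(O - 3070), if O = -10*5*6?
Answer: -2277/3370 ≈ -0.67567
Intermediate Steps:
O = -300 (O = -50*6 = -300)
(1678 + 599)/(O - 3070) = (1678 + 599)/(-300 - 3070) = 2277/(-3370) = 2277*(-1/3370) = -2277/3370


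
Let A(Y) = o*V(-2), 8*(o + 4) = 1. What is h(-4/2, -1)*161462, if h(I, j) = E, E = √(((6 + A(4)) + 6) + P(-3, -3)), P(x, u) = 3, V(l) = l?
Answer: 80731*√91 ≈ 7.7013e+5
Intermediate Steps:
o = -31/8 (o = -4 + (⅛)*1 = -4 + ⅛ = -31/8 ≈ -3.8750)
A(Y) = 31/4 (A(Y) = -31/8*(-2) = 31/4)
E = √91/2 (E = √(((6 + 31/4) + 6) + 3) = √((55/4 + 6) + 3) = √(79/4 + 3) = √(91/4) = √91/2 ≈ 4.7697)
h(I, j) = √91/2
h(-4/2, -1)*161462 = (√91/2)*161462 = 80731*√91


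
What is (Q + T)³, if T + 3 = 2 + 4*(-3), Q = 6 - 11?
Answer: -5832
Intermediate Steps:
Q = -5
T = -13 (T = -3 + (2 + 4*(-3)) = -3 + (2 - 12) = -3 - 10 = -13)
(Q + T)³ = (-5 - 13)³ = (-18)³ = -5832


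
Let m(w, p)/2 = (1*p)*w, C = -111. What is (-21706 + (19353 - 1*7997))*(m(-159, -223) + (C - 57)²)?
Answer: -1026078300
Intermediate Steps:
m(w, p) = 2*p*w (m(w, p) = 2*((1*p)*w) = 2*(p*w) = 2*p*w)
(-21706 + (19353 - 1*7997))*(m(-159, -223) + (C - 57)²) = (-21706 + (19353 - 1*7997))*(2*(-223)*(-159) + (-111 - 57)²) = (-21706 + (19353 - 7997))*(70914 + (-168)²) = (-21706 + 11356)*(70914 + 28224) = -10350*99138 = -1026078300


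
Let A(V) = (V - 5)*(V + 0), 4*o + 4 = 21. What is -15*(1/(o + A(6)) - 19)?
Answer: 11625/41 ≈ 283.54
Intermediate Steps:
o = 17/4 (o = -1 + (¼)*21 = -1 + 21/4 = 17/4 ≈ 4.2500)
A(V) = V*(-5 + V) (A(V) = (-5 + V)*V = V*(-5 + V))
-15*(1/(o + A(6)) - 19) = -15*(1/(17/4 + 6*(-5 + 6)) - 19) = -15*(1/(17/4 + 6*1) - 19) = -15*(1/(17/4 + 6) - 19) = -15*(1/(41/4) - 19) = -15*(4/41 - 19) = -15*(-775/41) = 11625/41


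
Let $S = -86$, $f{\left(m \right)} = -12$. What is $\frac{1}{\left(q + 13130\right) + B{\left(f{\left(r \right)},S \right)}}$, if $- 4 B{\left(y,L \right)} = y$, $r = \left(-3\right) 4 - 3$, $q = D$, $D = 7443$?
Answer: $\frac{1}{20576} \approx 4.86 \cdot 10^{-5}$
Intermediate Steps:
$q = 7443$
$r = -15$ ($r = -12 - 3 = -15$)
$B{\left(y,L \right)} = - \frac{y}{4}$
$\frac{1}{\left(q + 13130\right) + B{\left(f{\left(r \right)},S \right)}} = \frac{1}{\left(7443 + 13130\right) - -3} = \frac{1}{20573 + 3} = \frac{1}{20576}$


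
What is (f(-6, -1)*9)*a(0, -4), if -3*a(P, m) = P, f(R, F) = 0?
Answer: 0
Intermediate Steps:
a(P, m) = -P/3
(f(-6, -1)*9)*a(0, -4) = (0*9)*(-⅓*0) = 0*0 = 0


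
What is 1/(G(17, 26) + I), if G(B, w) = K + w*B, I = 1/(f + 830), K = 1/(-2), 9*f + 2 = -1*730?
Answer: 1123/495806 ≈ 0.0022650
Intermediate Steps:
f = -244/3 (f = -2/9 + (-1*730)/9 = -2/9 + (⅑)*(-730) = -2/9 - 730/9 = -244/3 ≈ -81.333)
K = -½ ≈ -0.50000
I = 3/2246 (I = 1/(-244/3 + 830) = 1/(2246/3) = 3/2246 ≈ 0.0013357)
G(B, w) = -½ + B*w (G(B, w) = -½ + w*B = -½ + B*w)
1/(G(17, 26) + I) = 1/((-½ + 17*26) + 3/2246) = 1/((-½ + 442) + 3/2246) = 1/(883/2 + 3/2246) = 1/(495806/1123) = 1123/495806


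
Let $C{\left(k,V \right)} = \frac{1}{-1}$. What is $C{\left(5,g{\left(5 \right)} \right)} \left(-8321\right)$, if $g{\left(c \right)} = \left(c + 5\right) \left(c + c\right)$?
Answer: $8321$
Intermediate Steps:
$g{\left(c \right)} = 2 c \left(5 + c\right)$ ($g{\left(c \right)} = \left(5 + c\right) 2 c = 2 c \left(5 + c\right)$)
$C{\left(k,V \right)} = -1$
$C{\left(5,g{\left(5 \right)} \right)} \left(-8321\right) = \left(-1\right) \left(-8321\right) = 8321$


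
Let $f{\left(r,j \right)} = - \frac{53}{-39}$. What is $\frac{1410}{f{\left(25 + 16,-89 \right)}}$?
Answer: $\frac{54990}{53} \approx 1037.5$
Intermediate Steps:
$f{\left(r,j \right)} = \frac{53}{39}$ ($f{\left(r,j \right)} = \left(-53\right) \left(- \frac{1}{39}\right) = \frac{53}{39}$)
$\frac{1410}{f{\left(25 + 16,-89 \right)}} = \frac{1410}{\frac{53}{39}} = 1410 \cdot \frac{39}{53} = \frac{54990}{53}$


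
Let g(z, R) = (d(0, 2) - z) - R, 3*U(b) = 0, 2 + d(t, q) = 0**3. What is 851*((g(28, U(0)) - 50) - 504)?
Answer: -496984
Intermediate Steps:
d(t, q) = -2 (d(t, q) = -2 + 0**3 = -2 + 0 = -2)
U(b) = 0 (U(b) = (1/3)*0 = 0)
g(z, R) = -2 - R - z (g(z, R) = (-2 - z) - R = -2 - R - z)
851*((g(28, U(0)) - 50) - 504) = 851*(((-2 - 1*0 - 1*28) - 50) - 504) = 851*(((-2 + 0 - 28) - 50) - 504) = 851*((-30 - 50) - 504) = 851*(-80 - 504) = 851*(-584) = -496984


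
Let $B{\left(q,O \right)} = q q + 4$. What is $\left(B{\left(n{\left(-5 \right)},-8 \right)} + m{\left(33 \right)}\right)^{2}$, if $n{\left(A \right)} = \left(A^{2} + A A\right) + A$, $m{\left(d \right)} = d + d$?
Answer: $4389025$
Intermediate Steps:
$m{\left(d \right)} = 2 d$
$n{\left(A \right)} = A + 2 A^{2}$ ($n{\left(A \right)} = \left(A^{2} + A^{2}\right) + A = 2 A^{2} + A = A + 2 A^{2}$)
$B{\left(q,O \right)} = 4 + q^{2}$ ($B{\left(q,O \right)} = q^{2} + 4 = 4 + q^{2}$)
$\left(B{\left(n{\left(-5 \right)},-8 \right)} + m{\left(33 \right)}\right)^{2} = \left(\left(4 + \left(- 5 \left(1 + 2 \left(-5\right)\right)\right)^{2}\right) + 2 \cdot 33\right)^{2} = \left(\left(4 + \left(- 5 \left(1 - 10\right)\right)^{2}\right) + 66\right)^{2} = \left(\left(4 + \left(\left(-5\right) \left(-9\right)\right)^{2}\right) + 66\right)^{2} = \left(\left(4 + 45^{2}\right) + 66\right)^{2} = \left(\left(4 + 2025\right) + 66\right)^{2} = \left(2029 + 66\right)^{2} = 2095^{2} = 4389025$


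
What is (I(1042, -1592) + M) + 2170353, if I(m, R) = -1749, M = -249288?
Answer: 1919316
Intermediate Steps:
(I(1042, -1592) + M) + 2170353 = (-1749 - 249288) + 2170353 = -251037 + 2170353 = 1919316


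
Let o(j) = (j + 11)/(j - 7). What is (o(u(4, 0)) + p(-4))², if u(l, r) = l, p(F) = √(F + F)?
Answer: 17 - 20*I*√2 ≈ 17.0 - 28.284*I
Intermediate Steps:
p(F) = √2*√F (p(F) = √(2*F) = √2*√F)
o(j) = (11 + j)/(-7 + j)
(o(u(4, 0)) + p(-4))² = ((11 + 4)/(-7 + 4) + √2*√(-4))² = (15/(-3) + √2*(2*I))² = (-⅓*15 + 2*I*√2)² = (-5 + 2*I*√2)²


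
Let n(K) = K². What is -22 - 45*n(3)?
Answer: -427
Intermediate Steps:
-22 - 45*n(3) = -22 - 45*3² = -22 - 45*9 = -22 - 405 = -427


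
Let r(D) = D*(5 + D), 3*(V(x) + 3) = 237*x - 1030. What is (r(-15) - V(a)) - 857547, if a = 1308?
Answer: -2881148/3 ≈ -9.6038e+5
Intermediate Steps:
V(x) = -1039/3 + 79*x (V(x) = -3 + (237*x - 1030)/3 = -3 + (-1030 + 237*x)/3 = -3 + (-1030/3 + 79*x) = -1039/3 + 79*x)
(r(-15) - V(a)) - 857547 = (-15*(5 - 15) - (-1039/3 + 79*1308)) - 857547 = (-15*(-10) - (-1039/3 + 103332)) - 857547 = (150 - 1*308957/3) - 857547 = (150 - 308957/3) - 857547 = -308507/3 - 857547 = -2881148/3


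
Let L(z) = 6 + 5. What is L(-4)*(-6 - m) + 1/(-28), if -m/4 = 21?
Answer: 24023/28 ≈ 857.96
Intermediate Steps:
L(z) = 11
m = -84 (m = -4*21 = -84)
L(-4)*(-6 - m) + 1/(-28) = 11*(-6 - 1*(-84)) + 1/(-28) = 11*(-6 + 84) - 1/28 = 11*78 - 1/28 = 858 - 1/28 = 24023/28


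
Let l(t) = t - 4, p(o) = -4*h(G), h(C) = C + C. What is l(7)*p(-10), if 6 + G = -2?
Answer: 192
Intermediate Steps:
G = -8 (G = -6 - 2 = -8)
h(C) = 2*C
p(o) = 64 (p(o) = -8*(-8) = -4*(-16) = 64)
l(t) = -4 + t
l(7)*p(-10) = (-4 + 7)*64 = 3*64 = 192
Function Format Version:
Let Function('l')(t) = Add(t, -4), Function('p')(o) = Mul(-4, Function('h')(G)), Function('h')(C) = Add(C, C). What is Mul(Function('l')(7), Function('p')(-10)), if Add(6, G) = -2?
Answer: 192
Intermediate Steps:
G = -8 (G = Add(-6, -2) = -8)
Function('h')(C) = Mul(2, C)
Function('p')(o) = 64 (Function('p')(o) = Mul(-4, Mul(2, -8)) = Mul(-4, -16) = 64)
Function('l')(t) = Add(-4, t)
Mul(Function('l')(7), Function('p')(-10)) = Mul(Add(-4, 7), 64) = Mul(3, 64) = 192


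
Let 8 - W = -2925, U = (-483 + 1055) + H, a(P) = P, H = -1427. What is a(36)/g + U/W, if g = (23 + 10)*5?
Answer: -11829/161315 ≈ -0.073329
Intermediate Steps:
U = -855 (U = (-483 + 1055) - 1427 = 572 - 1427 = -855)
W = 2933 (W = 8 - 1*(-2925) = 8 + 2925 = 2933)
g = 165 (g = 33*5 = 165)
a(36)/g + U/W = 36/165 - 855/2933 = 36*(1/165) - 855*1/2933 = 12/55 - 855/2933 = -11829/161315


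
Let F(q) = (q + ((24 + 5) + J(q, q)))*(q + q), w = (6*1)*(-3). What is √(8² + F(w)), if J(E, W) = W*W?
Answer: 2*I*√2999 ≈ 109.53*I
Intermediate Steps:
J(E, W) = W²
w = -18 (w = 6*(-3) = -18)
F(q) = 2*q*(29 + q + q²) (F(q) = (q + ((24 + 5) + q²))*(q + q) = (q + (29 + q²))*(2*q) = (29 + q + q²)*(2*q) = 2*q*(29 + q + q²))
√(8² + F(w)) = √(8² + 2*(-18)*(29 - 18 + (-18)²)) = √(64 + 2*(-18)*(29 - 18 + 324)) = √(64 + 2*(-18)*335) = √(64 - 12060) = √(-11996) = 2*I*√2999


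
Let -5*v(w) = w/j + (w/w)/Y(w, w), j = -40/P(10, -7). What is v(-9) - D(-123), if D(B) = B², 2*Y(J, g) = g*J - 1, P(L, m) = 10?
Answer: -3025891/200 ≈ -15129.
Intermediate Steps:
Y(J, g) = -½ + J*g/2 (Y(J, g) = (g*J - 1)/2 = (J*g - 1)/2 = (-1 + J*g)/2 = -½ + J*g/2)
j = -4 (j = -40/10 = -40*⅒ = -4)
v(w) = -1/(5*(-½ + w²/2)) + w/20 (v(w) = -(w/(-4) + (w/w)/(-½ + w*w/2))/5 = -(w*(-¼) + 1/(-½ + w²/2))/5 = -(-w/4 + 1/(-½ + w²/2))/5 = -(1/(-½ + w²/2) - w/4)/5 = -1/(5*(-½ + w²/2)) + w/20)
v(-9) - D(-123) = (-8 + (-9)³ - 1*(-9))/(20*(-1 + (-9)²)) - 1*(-123)² = (-8 - 729 + 9)/(20*(-1 + 81)) - 1*15129 = (1/20)*(-728)/80 - 15129 = (1/20)*(1/80)*(-728) - 15129 = -91/200 - 15129 = -3025891/200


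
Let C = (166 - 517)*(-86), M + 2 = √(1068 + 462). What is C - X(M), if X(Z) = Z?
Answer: 30188 - 3*√170 ≈ 30149.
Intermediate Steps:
M = -2 + 3*√170 (M = -2 + √(1068 + 462) = -2 + √1530 = -2 + 3*√170 ≈ 37.115)
C = 30186 (C = -351*(-86) = 30186)
C - X(M) = 30186 - (-2 + 3*√170) = 30186 + (2 - 3*√170) = 30188 - 3*√170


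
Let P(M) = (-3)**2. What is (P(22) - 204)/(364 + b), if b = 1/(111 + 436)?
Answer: -106665/199109 ≈ -0.53571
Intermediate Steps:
P(M) = 9
b = 1/547 ≈ 0.0018282
(P(22) - 204)/(364 + b) = (9 - 204)/(364 + 1/547) = -195/199109/547 = -195*547/199109 = -106665/199109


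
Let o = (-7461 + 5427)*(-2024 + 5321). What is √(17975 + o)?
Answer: I*√6688123 ≈ 2586.1*I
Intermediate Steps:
o = -6706098 (o = -2034*3297 = -6706098)
√(17975 + o) = √(17975 - 6706098) = √(-6688123) = I*√6688123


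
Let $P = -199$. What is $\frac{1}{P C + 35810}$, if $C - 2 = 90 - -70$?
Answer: $\frac{1}{3572} \approx 0.00027996$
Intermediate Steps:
$C = 162$ ($C = 2 + \left(90 - -70\right) = 2 + \left(90 + 70\right) = 2 + 160 = 162$)
$\frac{1}{P C + 35810} = \frac{1}{\left(-199\right) 162 + 35810} = \frac{1}{-32238 + 35810} = \frac{1}{3572}$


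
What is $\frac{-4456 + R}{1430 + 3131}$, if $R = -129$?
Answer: $- \frac{4585}{4561} \approx -1.0053$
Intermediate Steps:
$\frac{-4456 + R}{1430 + 3131} = \frac{-4456 - 129}{1430 + 3131} = - \frac{4585}{4561}$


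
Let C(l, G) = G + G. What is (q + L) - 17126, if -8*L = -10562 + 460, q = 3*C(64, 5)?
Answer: -63333/4 ≈ -15833.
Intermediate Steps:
C(l, G) = 2*G
q = 30 (q = 3*(2*5) = 3*10 = 30)
L = 5051/4 (L = -(-10562 + 460)/8 = -⅛*(-10102) = 5051/4 ≈ 1262.8)
(q + L) - 17126 = (30 + 5051/4) - 17126 = 5171/4 - 17126 = -63333/4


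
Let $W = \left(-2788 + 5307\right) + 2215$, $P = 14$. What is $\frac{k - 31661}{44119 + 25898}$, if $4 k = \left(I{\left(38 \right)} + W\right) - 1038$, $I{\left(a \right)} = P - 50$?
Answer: $- \frac{30746}{70017} \approx -0.43912$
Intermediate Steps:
$W = 4734$ ($W = 2519 + 2215 = 4734$)
$I{\left(a \right)} = -36$ ($I{\left(a \right)} = 14 - 50 = -36$)
$k = 915$ ($k = \frac{\left(-36 + 4734\right) - 1038}{4} = \frac{4698 - 1038}{4} = \frac{1}{4} \cdot 3660 = 915$)
$\frac{k - 31661}{44119 + 25898} = \frac{915 - 31661}{44119 + 25898} = - \frac{30746}{70017}$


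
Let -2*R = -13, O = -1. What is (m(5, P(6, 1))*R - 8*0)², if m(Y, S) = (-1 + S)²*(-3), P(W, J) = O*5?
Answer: 492804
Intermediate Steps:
P(W, J) = -5 (P(W, J) = -1*5 = -5)
m(Y, S) = -3*(-1 + S)²
R = 13/2 (R = -½*(-13) = 13/2 ≈ 6.5000)
(m(5, P(6, 1))*R - 8*0)² = (-3*(-1 - 5)²*(13/2) - 8*0)² = (-3*(-6)²*(13/2) + 0)² = (-3*36*(13/2) + 0)² = (-108*13/2 + 0)² = (-702 + 0)² = (-702)² = 492804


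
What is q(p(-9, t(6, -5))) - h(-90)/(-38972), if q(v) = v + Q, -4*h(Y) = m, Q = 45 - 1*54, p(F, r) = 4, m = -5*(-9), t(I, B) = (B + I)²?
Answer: -779485/155888 ≈ -5.0003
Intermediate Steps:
m = 45
Q = -9 (Q = 45 - 54 = -9)
h(Y) = -45/4 (h(Y) = -¼*45 = -45/4)
q(v) = -9 + v (q(v) = v - 9 = -9 + v)
q(p(-9, t(6, -5))) - h(-90)/(-38972) = (-9 + 4) - (-45)/(4*(-38972)) = -5 - (-45)*(-1)/(4*38972) = -5 - 1*45/155888 = -5 - 45/155888 = -779485/155888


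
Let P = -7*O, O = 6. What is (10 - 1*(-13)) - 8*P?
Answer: 359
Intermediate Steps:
P = -42 (P = -7*6 = -42)
(10 - 1*(-13)) - 8*P = (10 - 1*(-13)) - 8*(-42) = (10 + 13) + 336 = 23 + 336 = 359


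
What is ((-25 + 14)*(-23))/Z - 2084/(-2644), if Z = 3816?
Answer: 2155369/2522376 ≈ 0.85450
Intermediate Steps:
((-25 + 14)*(-23))/Z - 2084/(-2644) = ((-25 + 14)*(-23))/3816 - 2084/(-2644) = -11*(-23)*(1/3816) - 2084*(-1/2644) = 253*(1/3816) + 521/661 = 253/3816 + 521/661 = 2155369/2522376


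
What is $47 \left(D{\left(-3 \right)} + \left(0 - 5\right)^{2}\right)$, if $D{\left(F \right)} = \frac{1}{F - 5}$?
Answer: $\frac{9353}{8} \approx 1169.1$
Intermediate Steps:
$D{\left(F \right)} = \frac{1}{-5 + F}$
$47 \left(D{\left(-3 \right)} + \left(0 - 5\right)^{2}\right) = 47 \left(\frac{1}{-5 - 3} + \left(0 - 5\right)^{2}\right) = 47 \left(\frac{1}{-8} + \left(-5\right)^{2}\right) = 47 \left(- \frac{1}{8} + 25\right) = 47 \cdot \frac{199}{8} = \frac{9353}{8}$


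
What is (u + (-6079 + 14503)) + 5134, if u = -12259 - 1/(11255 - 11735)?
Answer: 623521/480 ≈ 1299.0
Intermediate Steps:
u = -5884319/480 (u = -12259 - 1/(-480) = -12259 - 1*(-1/480) = -12259 + 1/480 = -5884319/480 ≈ -12259.)
(u + (-6079 + 14503)) + 5134 = (-5884319/480 + (-6079 + 14503)) + 5134 = (-5884319/480 + 8424) + 5134 = -1840799/480 + 5134 = 623521/480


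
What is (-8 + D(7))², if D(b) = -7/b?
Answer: 81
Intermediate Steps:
(-8 + D(7))² = (-8 - 7/7)² = (-8 - 7*⅐)² = (-8 - 1)² = (-9)² = 81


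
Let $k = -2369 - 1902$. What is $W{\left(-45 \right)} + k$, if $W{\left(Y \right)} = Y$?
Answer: $-4316$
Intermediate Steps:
$k = -4271$ ($k = -2369 - 1902 = -4271$)
$W{\left(-45 \right)} + k = -45 - 4271 = -4316$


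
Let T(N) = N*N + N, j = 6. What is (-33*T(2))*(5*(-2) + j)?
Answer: 792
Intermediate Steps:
T(N) = N + N**2 (T(N) = N**2 + N = N + N**2)
(-33*T(2))*(5*(-2) + j) = (-66*(1 + 2))*(5*(-2) + 6) = (-66*3)*(-10 + 6) = -33*6*(-4) = -198*(-4) = 792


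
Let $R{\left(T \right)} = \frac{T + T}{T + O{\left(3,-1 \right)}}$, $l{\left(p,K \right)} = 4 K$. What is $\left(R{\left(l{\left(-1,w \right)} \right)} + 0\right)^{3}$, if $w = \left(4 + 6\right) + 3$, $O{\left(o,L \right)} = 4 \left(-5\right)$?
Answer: $\frac{2197}{64} \approx 34.328$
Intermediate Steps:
$O{\left(o,L \right)} = -20$
$w = 13$ ($w = 10 + 3 = 13$)
$R{\left(T \right)} = \frac{2 T}{-20 + T}$ ($R{\left(T \right)} = \frac{T + T}{T - 20} = \frac{2 T}{-20 + T}$)
$\left(R{\left(l{\left(-1,w \right)} \right)} + 0\right)^{3} = \left(\frac{2 \cdot 4 \cdot 13}{-20 + 4 \cdot 13} + 0\right)^{3} = \left(2 \cdot 52 \frac{1}{-20 + 52} + 0\right)^{3} = \left(2 \cdot 52 \cdot \frac{1}{32} + 0\right)^{3} = \left(\frac{13}{4} + 0\right)^{3} = \left(\frac{13}{4}\right)^{3} = \frac{2197}{64}$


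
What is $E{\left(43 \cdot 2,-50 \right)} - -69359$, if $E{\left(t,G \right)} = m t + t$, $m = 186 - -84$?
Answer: $92665$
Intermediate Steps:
$m = 270$ ($m = 186 + 84 = 270$)
$E{\left(t,G \right)} = 271 t$ ($E{\left(t,G \right)} = 270 t + t = 271 t$)
$E{\left(43 \cdot 2,-50 \right)} - -69359 = 271 \cdot 43 \cdot 2 - -69359 = 271 \cdot 86 + 69359 = 23306 + 69359 = 92665$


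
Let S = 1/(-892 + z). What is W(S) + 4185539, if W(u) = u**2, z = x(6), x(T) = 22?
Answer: 3168034469101/756900 ≈ 4.1855e+6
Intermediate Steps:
z = 22
S = -1/870 (S = 1/(-892 + 22) = 1/(-870) = -1/870 ≈ -0.0011494)
W(S) + 4185539 = (-1/870)**2 + 4185539 = 1/756900 + 4185539 = 3168034469101/756900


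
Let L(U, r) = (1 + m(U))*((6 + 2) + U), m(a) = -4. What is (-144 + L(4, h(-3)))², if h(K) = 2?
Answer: 32400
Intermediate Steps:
L(U, r) = -24 - 3*U (L(U, r) = (1 - 4)*((6 + 2) + U) = -3*(8 + U) = -24 - 3*U)
(-144 + L(4, h(-3)))² = (-144 + (-24 - 3*4))² = (-144 + (-24 - 12))² = (-144 - 36)² = (-180)² = 32400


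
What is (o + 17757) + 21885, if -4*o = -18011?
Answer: 176579/4 ≈ 44145.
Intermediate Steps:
o = 18011/4 (o = -¼*(-18011) = 18011/4 ≈ 4502.8)
(o + 17757) + 21885 = (18011/4 + 17757) + 21885 = 89039/4 + 21885 = 176579/4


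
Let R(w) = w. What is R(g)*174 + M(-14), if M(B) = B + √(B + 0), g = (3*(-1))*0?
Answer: -14 + I*√14 ≈ -14.0 + 3.7417*I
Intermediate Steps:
g = 0 (g = -3*0 = 0)
M(B) = B + √B
R(g)*174 + M(-14) = 0*174 + (-14 + √(-14)) = 0 + (-14 + I*√14) = -14 + I*√14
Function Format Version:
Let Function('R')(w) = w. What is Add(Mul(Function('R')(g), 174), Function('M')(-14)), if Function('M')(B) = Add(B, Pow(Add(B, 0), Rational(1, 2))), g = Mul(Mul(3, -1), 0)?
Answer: Add(-14, Mul(I, Pow(14, Rational(1, 2)))) ≈ Add(-14.000, Mul(3.7417, I))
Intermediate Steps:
g = 0 (g = Mul(-3, 0) = 0)
Function('M')(B) = Add(B, Pow(B, Rational(1, 2)))
Add(Mul(Function('R')(g), 174), Function('M')(-14)) = Add(Mul(0, 174), Add(-14, Pow(-14, Rational(1, 2)))) = Add(0, Add(-14, Mul(I, Pow(14, Rational(1, 2))))) = Add(-14, Mul(I, Pow(14, Rational(1, 2))))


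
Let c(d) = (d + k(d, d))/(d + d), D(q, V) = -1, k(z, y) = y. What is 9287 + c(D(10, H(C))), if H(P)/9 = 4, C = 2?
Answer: 9288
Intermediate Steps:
H(P) = 36 (H(P) = 9*4 = 36)
c(d) = 1 (c(d) = (d + d)/(d + d) = (2*d)/((2*d)) = (2*d)*(1/(2*d)) = 1)
9287 + c(D(10, H(C))) = 9287 + 1 = 9288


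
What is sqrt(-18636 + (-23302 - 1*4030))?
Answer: 52*I*sqrt(17) ≈ 214.4*I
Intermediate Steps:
sqrt(-18636 + (-23302 - 1*4030)) = sqrt(-18636 + (-23302 - 4030)) = sqrt(-18636 - 27332) = sqrt(-45968) = 52*I*sqrt(17)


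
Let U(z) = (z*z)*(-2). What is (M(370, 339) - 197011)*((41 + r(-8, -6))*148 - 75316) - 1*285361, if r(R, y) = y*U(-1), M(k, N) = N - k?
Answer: 13294532463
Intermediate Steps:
U(z) = -2*z² (U(z) = z²*(-2) = -2*z²)
r(R, y) = -2*y (r(R, y) = y*(-2*(-1)²) = y*(-2*1) = y*(-2) = -2*y)
(M(370, 339) - 197011)*((41 + r(-8, -6))*148 - 75316) - 1*285361 = ((339 - 1*370) - 197011)*((41 - 2*(-6))*148 - 75316) - 1*285361 = ((339 - 370) - 197011)*((41 + 12)*148 - 75316) - 285361 = (-31 - 197011)*(53*148 - 75316) - 285361 = -197042*(7844 - 75316) - 285361 = -197042*(-67472) - 285361 = 13294817824 - 285361 = 13294532463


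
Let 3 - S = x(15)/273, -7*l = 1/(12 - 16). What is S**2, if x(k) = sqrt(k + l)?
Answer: (11466 - sqrt(2947))**2/14607684 ≈ 8.9150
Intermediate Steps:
l = 1/28 (l = -1/(7*(12 - 16)) = -1/7/(-4) = -1/7*(-1/4) = 1/28 ≈ 0.035714)
x(k) = sqrt(1/28 + k) (x(k) = sqrt(k + 1/28) = sqrt(1/28 + k))
S = 3 - sqrt(2947)/3822 (S = 3 - sqrt(7 + 196*15)/14/273 = 3 - sqrt(7 + 2940)/14/273 = 3 - sqrt(2947)/14/273 = 3 - sqrt(2947)/3822 ≈ 2.9858)
S**2 = (3 - sqrt(2947)/3822)**2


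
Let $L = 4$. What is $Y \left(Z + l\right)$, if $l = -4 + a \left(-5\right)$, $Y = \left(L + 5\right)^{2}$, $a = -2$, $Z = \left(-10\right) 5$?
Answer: $-3564$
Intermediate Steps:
$Z = -50$
$Y = 81$ ($Y = \left(4 + 5\right)^{2} = 9^{2} = 81$)
$l = 6$ ($l = -4 - -10 = -4 + 10 = 6$)
$Y \left(Z + l\right) = 81 \left(-50 + 6\right) = 81 \left(-44\right) = -3564$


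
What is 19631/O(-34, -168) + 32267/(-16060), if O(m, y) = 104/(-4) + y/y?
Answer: -63216107/80300 ≈ -787.25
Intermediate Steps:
O(m, y) = -25 (O(m, y) = 104*(-¼) + 1 = -26 + 1 = -25)
19631/O(-34, -168) + 32267/(-16060) = 19631/(-25) + 32267/(-16060) = 19631*(-1/25) + 32267*(-1/16060) = -19631/25 - 32267/16060 = -63216107/80300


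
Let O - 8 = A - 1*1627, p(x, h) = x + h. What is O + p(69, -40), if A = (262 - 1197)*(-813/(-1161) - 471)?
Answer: 169560280/387 ≈ 4.3814e+5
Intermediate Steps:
A = 170175610/387 (A = -935*(-813*(-1/1161) - 471) = -935*(271/387 - 471) = -935*(-182006/387) = 170175610/387 ≈ 4.3973e+5)
p(x, h) = h + x
O = 169549057/387 (O = 8 + (170175610/387 - 1*1627) = 8 + (170175610/387 - 1627) = 8 + 169545961/387 = 169549057/387 ≈ 4.3811e+5)
O + p(69, -40) = 169549057/387 + (-40 + 69) = 169549057/387 + 29 = 169560280/387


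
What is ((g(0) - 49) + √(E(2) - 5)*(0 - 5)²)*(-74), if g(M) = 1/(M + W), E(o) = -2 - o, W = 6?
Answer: 10841/3 - 5550*I ≈ 3613.7 - 5550.0*I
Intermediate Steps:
g(M) = 1/(6 + M) (g(M) = 1/(M + 6) = 1/(6 + M))
((g(0) - 49) + √(E(2) - 5)*(0 - 5)²)*(-74) = ((1/(6 + 0) - 49) + √((-2 - 1*2) - 5)*(0 - 5)²)*(-74) = ((1/6 - 49) + √((-2 - 2) - 5)*(-5)²)*(-74) = ((⅙ - 49) + √(-4 - 5)*25)*(-74) = (-293/6 + √(-9)*25)*(-74) = (-293/6 + (3*I)*25)*(-74) = (-293/6 + 75*I)*(-74) = 10841/3 - 5550*I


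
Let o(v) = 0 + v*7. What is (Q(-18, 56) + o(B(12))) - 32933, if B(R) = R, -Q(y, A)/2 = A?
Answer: -32961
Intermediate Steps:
Q(y, A) = -2*A
o(v) = 7*v (o(v) = 0 + 7*v = 7*v)
(Q(-18, 56) + o(B(12))) - 32933 = (-2*56 + 7*12) - 32933 = (-112 + 84) - 32933 = -28 - 32933 = -32961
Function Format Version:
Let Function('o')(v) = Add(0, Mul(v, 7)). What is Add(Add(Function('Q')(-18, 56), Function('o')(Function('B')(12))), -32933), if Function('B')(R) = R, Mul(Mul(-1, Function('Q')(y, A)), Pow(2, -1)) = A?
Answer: -32961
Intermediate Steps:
Function('Q')(y, A) = Mul(-2, A)
Function('o')(v) = Mul(7, v) (Function('o')(v) = Add(0, Mul(7, v)) = Mul(7, v))
Add(Add(Function('Q')(-18, 56), Function('o')(Function('B')(12))), -32933) = Add(Add(Mul(-2, 56), Mul(7, 12)), -32933) = Add(Add(-112, 84), -32933) = Add(-28, -32933) = -32961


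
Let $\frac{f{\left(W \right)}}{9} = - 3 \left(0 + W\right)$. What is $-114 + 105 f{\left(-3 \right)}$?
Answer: $8391$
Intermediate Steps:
$f{\left(W \right)} = - 27 W$ ($f{\left(W \right)} = 9 \left(- 3 \left(0 + W\right)\right) = 9 \left(- 3 W\right) = - 27 W$)
$-114 + 105 f{\left(-3 \right)} = -114 + 105 \left(\left(-27\right) \left(-3\right)\right) = -114 + 105 \cdot 81 = -114 + 8505 = 8391$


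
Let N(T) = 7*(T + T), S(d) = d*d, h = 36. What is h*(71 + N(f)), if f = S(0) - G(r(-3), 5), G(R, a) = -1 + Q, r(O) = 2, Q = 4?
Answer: 1044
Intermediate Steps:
G(R, a) = 3 (G(R, a) = -1 + 4 = 3)
S(d) = d**2
f = -3 (f = 0**2 - 1*3 = 0 - 3 = -3)
N(T) = 14*T (N(T) = 7*(2*T) = 14*T)
h*(71 + N(f)) = 36*(71 + 14*(-3)) = 36*(71 - 42) = 36*29 = 1044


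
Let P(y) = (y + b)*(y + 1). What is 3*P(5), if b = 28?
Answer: 594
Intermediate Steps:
P(y) = (1 + y)*(28 + y) (P(y) = (y + 28)*(y + 1) = (28 + y)*(1 + y) = (1 + y)*(28 + y))
3*P(5) = 3*(28 + 5² + 29*5) = 3*(28 + 25 + 145) = 3*198 = 594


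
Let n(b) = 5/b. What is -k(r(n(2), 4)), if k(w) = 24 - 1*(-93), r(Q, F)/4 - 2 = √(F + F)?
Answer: -117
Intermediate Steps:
r(Q, F) = 8 + 4*√2*√F (r(Q, F) = 8 + 4*√(F + F) = 8 + 4*√(2*F) = 8 + 4*(√2*√F) = 8 + 4*√2*√F)
k(w) = 117 (k(w) = 24 + 93 = 117)
-k(r(n(2), 4)) = -1*117 = -117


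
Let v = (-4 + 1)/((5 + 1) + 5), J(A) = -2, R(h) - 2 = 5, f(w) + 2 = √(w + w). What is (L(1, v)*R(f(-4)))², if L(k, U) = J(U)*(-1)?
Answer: 196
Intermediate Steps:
f(w) = -2 + √2*√w (f(w) = -2 + √(w + w) = -2 + √(2*w) = -2 + √2*√w)
R(h) = 7 (R(h) = 2 + 5 = 7)
v = -3/11 (v = -3/(6 + 5) = -3/11 ≈ -0.27273)
L(k, U) = 2 (L(k, U) = -2*(-1) = 2)
(L(1, v)*R(f(-4)))² = (2*7)² = 14² = 196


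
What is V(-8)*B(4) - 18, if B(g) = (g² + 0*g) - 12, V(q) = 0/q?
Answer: -18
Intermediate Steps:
V(q) = 0
B(g) = -12 + g² (B(g) = (g² + 0) - 12 = g² - 12 = -12 + g²)
V(-8)*B(4) - 18 = 0*(-12 + 4²) - 18 = 0*(-12 + 16) - 18 = 0*4 - 18 = 0 - 18 = -18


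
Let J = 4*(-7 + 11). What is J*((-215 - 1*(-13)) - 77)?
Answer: -4464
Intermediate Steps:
J = 16 (J = 4*4 = 16)
J*((-215 - 1*(-13)) - 77) = 16*((-215 - 1*(-13)) - 77) = 16*((-215 + 13) - 77) = 16*(-202 - 77) = 16*(-279) = -4464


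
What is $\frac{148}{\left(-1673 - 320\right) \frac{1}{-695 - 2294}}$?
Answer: $\frac{442372}{1993} \approx 221.96$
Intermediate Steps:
$\frac{148}{\left(-1673 - 320\right) \frac{1}{-695 - 2294}} = \frac{148}{\left(-1993\right) \frac{1}{-695 - 2294}} = \frac{148}{\left(-1993\right) \frac{1}{-2989}} = \frac{148}{\left(-1993\right) \left(- \frac{1}{2989}\right)} = \frac{148}{\frac{1993}{2989}} = 148 \cdot \frac{2989}{1993} = \frac{442372}{1993}$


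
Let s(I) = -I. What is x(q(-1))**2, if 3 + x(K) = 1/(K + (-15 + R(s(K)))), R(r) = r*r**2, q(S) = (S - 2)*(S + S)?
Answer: 456976/50625 ≈ 9.0267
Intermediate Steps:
q(S) = 2*S*(-2 + S) (q(S) = (-2 + S)*(2*S) = 2*S*(-2 + S))
R(r) = r**3
x(K) = -3 + 1/(-15 + K - K**3) (x(K) = -3 + 1/(K + (-15 + (-K)**3)) = -3 + 1/(K + (-15 - K**3)) = -3 + 1/(-15 + K - K**3))
x(q(-1))**2 = ((46 - 6*(-1)*(-2 - 1) + 3*(2*(-1)*(-2 - 1))**3)/(-15 + 2*(-1)*(-2 - 1) - (2*(-1)*(-2 - 1))**3))**2 = ((46 - 6*(-1)*(-3) + 3*(2*(-1)*(-3))**3)/(-15 + 2*(-1)*(-3) - (2*(-1)*(-3))**3))**2 = ((46 - 3*6 + 3*6**3)/(-15 + 6 - 1*6**3))**2 = ((46 - 18 + 3*216)/(-15 + 6 - 1*216))**2 = ((46 - 18 + 648)/(-15 + 6 - 216))**2 = (676/(-225))**2 = (-1/225*676)**2 = (-676/225)**2 = 456976/50625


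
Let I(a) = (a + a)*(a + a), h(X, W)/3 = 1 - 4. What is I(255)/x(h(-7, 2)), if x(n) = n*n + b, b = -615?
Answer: -43350/89 ≈ -487.08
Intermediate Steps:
h(X, W) = -9 (h(X, W) = 3*(1 - 4) = 3*(-3) = -9)
I(a) = 4*a² (I(a) = (2*a)*(2*a) = 4*a²)
x(n) = -615 + n² (x(n) = n*n - 615 = n² - 615 = -615 + n²)
I(255)/x(h(-7, 2)) = (4*255²)/(-615 + (-9)²) = (4*65025)/(-615 + 81) = 260100/(-534) = 260100*(-1/534) = -43350/89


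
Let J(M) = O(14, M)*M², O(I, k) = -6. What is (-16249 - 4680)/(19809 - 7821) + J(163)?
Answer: -1911075961/11988 ≈ -1.5942e+5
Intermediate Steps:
J(M) = -6*M²
(-16249 - 4680)/(19809 - 7821) + J(163) = (-16249 - 4680)/(19809 - 7821) - 6*163² = -20929/11988 - 6*26569 = -20929*1/11988 - 159414 = -20929/11988 - 159414 = -1911075961/11988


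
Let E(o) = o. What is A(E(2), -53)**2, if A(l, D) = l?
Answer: 4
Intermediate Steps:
A(E(2), -53)**2 = 2**2 = 4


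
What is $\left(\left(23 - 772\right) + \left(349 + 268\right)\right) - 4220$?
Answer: $-4352$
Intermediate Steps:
$\left(\left(23 - 772\right) + \left(349 + 268\right)\right) - 4220 = \left(\left(23 - 772\right) + 617\right) - 4220 = \left(-749 + 617\right) - 4220 = -132 - 4220 = -4352$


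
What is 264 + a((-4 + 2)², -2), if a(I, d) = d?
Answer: 262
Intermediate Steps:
264 + a((-4 + 2)², -2) = 264 - 2 = 262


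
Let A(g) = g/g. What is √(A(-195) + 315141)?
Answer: √315142 ≈ 561.38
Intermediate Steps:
A(g) = 1
√(A(-195) + 315141) = √(1 + 315141) = √315142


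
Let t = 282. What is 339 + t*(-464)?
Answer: -130509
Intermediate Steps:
339 + t*(-464) = 339 + 282*(-464) = 339 - 130848 = -130509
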